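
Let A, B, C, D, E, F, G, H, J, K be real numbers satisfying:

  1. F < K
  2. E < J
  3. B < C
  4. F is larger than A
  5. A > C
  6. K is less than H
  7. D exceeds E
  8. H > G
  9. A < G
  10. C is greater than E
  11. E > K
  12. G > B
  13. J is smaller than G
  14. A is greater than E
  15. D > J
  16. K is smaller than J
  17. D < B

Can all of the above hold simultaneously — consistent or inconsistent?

inconsistent

Chaining the given relations yields F < K < E < J < D < B < C < A, so F < A. But one relation states A < F. These cannot both hold.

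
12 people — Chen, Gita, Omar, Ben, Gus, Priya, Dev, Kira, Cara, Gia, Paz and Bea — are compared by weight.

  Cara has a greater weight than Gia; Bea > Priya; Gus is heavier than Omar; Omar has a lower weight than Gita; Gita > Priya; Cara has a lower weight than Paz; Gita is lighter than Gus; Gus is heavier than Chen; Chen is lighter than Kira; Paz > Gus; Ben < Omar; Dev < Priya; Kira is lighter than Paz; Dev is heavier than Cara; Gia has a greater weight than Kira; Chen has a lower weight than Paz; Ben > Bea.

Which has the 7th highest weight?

Piecing the relations together gives one ordering: Chen < Kira < Gia < Cara < Dev < Priya < Bea < Ben < Omar < Gita < Gus < Paz.
The 7th largest is Priya.

Priya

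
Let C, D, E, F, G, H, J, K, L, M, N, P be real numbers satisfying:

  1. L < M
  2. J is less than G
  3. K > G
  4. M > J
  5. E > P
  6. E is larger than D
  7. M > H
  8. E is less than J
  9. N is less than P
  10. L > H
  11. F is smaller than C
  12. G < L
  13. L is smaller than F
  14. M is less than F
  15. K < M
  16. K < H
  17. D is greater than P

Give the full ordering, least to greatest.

N < P < D < E < J < G < K < H < L < M < F < C

Each adjacent pair is fixed by a given relation: N < P; P < D; D < E; E < J; J < G; G < K; K < H; H < L; L < M; M < F; F < C. Chaining them end to end gives the full order.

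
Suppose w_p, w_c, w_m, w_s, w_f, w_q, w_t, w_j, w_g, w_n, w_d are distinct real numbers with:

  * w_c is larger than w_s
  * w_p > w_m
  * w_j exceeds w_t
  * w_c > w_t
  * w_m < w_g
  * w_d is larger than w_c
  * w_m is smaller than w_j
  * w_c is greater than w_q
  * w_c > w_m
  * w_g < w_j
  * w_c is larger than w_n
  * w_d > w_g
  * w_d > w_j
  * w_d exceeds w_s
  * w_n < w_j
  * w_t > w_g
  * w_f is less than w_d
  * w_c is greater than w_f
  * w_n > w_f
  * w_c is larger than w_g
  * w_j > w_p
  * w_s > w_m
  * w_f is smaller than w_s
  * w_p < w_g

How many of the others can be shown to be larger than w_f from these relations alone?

5

Directly above w_f: w_s, w_n, w_c, w_d.
One step further: w_j (5 so far).
Nothing else is reachable above w_f; 5 in all.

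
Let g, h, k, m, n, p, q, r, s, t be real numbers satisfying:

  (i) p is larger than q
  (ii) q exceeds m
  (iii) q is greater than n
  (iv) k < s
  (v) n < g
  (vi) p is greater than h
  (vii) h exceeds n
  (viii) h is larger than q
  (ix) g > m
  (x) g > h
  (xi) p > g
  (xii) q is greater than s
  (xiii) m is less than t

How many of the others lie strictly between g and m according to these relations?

2

Chaining upward from m reaches: t, q, h, p.
Chaining downward from g reaches: k, n, s, q, h.
Strictly between m and g are those in both lists: q, h — 2 elements.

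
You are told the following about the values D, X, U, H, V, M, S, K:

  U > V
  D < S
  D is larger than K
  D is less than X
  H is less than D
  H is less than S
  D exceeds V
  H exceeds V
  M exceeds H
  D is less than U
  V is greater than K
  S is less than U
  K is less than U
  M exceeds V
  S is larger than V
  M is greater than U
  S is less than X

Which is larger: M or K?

M

Following the relations from K: K < V < H < D < S < U < M.
So K < M; M is the larger of the two.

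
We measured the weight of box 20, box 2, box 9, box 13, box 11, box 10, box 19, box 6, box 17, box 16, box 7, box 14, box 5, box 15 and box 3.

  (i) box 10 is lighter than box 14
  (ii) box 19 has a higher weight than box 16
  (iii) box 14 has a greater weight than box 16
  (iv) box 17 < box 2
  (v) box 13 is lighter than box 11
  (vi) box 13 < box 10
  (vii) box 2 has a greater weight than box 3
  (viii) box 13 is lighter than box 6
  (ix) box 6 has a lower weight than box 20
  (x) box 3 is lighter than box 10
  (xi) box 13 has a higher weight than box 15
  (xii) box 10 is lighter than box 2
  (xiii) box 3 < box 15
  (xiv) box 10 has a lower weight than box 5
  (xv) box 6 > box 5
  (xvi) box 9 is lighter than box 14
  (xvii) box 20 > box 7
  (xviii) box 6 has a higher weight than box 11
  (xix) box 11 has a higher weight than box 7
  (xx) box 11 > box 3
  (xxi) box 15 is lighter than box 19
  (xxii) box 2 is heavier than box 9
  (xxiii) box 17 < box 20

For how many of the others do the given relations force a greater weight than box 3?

The elements the relations force above box 3 are box 15, box 13, box 10, box 11, box 19, box 2, box 5, box 6, box 14, box 20 — no chain reaches any other.
That is 10.

10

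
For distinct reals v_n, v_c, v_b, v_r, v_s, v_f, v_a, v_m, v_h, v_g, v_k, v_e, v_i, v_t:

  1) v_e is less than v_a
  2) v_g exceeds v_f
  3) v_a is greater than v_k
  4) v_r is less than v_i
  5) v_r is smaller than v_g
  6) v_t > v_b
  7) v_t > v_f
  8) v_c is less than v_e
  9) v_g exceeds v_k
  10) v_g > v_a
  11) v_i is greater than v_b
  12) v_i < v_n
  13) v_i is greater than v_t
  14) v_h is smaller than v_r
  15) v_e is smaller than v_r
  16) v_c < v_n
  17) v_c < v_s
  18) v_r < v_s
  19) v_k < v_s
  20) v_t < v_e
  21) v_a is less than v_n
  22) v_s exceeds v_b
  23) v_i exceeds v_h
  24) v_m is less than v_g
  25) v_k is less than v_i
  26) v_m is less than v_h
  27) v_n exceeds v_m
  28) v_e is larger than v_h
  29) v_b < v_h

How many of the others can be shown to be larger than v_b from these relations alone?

9

Directly above v_b: v_h, v_t, v_i, v_s.
One step further: v_e, v_r, v_n (7 so far).
One step further: v_a, v_g (9 so far).
Nothing else is reachable above v_b; 9 in all.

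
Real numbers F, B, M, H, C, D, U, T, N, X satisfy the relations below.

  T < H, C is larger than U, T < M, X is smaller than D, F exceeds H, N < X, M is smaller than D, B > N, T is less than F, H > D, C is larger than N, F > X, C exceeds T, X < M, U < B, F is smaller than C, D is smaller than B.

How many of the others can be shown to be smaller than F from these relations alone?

6

From F the given relations immediately reach T, X, H.
From those, N, D — 5 in total.
From those, M — 6 in total.
No other element is forced below F by the given relations, so the count is 6.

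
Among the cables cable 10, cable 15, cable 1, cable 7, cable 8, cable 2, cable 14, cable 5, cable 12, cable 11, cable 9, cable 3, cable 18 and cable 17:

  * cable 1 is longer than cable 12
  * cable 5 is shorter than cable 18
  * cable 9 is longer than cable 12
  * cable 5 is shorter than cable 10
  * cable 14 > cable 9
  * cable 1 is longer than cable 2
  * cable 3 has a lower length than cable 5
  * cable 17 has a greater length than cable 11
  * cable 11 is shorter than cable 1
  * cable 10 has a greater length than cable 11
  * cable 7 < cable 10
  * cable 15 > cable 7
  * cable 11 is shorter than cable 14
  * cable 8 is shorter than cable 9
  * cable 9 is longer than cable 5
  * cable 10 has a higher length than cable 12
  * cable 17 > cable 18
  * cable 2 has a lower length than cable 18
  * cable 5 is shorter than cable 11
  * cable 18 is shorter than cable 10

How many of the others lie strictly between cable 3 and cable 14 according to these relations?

Chaining upward from cable 3 reaches: cable 5, cable 9, cable 18, cable 11, cable 10, cable 1, cable 17.
Chaining downward from cable 14 reaches: cable 12, cable 8, cable 5, cable 9, cable 11.
Strictly between cable 3 and cable 14 are those in both lists: cable 5, cable 9, cable 11 — 3 elements.

3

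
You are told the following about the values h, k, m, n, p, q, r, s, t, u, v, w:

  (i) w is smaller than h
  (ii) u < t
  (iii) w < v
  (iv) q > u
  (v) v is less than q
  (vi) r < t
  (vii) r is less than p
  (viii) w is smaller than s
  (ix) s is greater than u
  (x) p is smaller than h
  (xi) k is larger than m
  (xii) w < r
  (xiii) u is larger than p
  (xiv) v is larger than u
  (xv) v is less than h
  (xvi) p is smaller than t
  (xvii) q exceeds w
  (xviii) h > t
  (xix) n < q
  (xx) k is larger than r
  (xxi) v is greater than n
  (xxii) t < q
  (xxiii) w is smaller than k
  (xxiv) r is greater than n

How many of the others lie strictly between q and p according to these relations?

Chaining upward from p reaches: u, s, t, v, h.
Chaining downward from q reaches: w, n, r, u, t, v.
Strictly between p and q are those in both lists: u, t, v — 3 elements.

3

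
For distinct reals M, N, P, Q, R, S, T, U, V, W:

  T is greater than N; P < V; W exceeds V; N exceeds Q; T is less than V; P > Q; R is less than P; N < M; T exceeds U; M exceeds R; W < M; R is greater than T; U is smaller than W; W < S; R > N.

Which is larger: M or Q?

Q < N and N < T give Q < T.
With T < R: Q < N < T < R.
Then R < P extends the chain to P.
With P < V: Q < N < T < R < P < V.
With V < W: Q < N < T < R < P < V < W.
Then W < M extends the chain to M.
So Q < M; M is the larger of the two.

M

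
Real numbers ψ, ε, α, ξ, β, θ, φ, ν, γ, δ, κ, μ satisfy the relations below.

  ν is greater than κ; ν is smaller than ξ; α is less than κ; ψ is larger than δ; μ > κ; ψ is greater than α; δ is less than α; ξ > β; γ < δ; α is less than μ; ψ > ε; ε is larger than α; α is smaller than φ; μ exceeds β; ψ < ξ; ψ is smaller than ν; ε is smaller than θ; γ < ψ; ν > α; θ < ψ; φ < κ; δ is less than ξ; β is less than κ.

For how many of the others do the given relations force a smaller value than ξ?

From ξ the given relations immediately reach δ, ψ, β, ν.
From those, γ, α, ε, θ, κ — 9 in total.
From those, φ — 10 in total.
Nothing else is reachable below ξ; 10 in all.

10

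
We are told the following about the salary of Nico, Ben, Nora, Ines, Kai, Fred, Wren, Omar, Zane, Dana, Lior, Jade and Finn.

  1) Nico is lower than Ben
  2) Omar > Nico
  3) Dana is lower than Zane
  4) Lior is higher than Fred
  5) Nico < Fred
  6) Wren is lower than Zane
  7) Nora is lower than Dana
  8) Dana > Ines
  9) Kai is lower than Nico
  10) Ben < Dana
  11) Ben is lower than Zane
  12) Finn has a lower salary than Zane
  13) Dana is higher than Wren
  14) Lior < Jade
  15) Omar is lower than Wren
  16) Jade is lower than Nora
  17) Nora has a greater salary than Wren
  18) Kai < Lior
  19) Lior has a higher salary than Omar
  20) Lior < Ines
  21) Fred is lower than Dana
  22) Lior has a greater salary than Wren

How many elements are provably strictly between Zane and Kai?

Chaining upward from Kai reaches: Nico, Ben, Omar, Wren, Fred, Lior, Jade, Nora, Ines, Dana.
Chaining downward from Zane reaches: Nico, Ben, Omar, Wren, Fred, Lior, Jade, Finn, Nora, Ines, Dana.
Strictly between Kai and Zane are those in both lists: Nico, Ben, Omar, Wren, Fred, Lior, Jade, Nora, Ines, Dana — 10 elements.

10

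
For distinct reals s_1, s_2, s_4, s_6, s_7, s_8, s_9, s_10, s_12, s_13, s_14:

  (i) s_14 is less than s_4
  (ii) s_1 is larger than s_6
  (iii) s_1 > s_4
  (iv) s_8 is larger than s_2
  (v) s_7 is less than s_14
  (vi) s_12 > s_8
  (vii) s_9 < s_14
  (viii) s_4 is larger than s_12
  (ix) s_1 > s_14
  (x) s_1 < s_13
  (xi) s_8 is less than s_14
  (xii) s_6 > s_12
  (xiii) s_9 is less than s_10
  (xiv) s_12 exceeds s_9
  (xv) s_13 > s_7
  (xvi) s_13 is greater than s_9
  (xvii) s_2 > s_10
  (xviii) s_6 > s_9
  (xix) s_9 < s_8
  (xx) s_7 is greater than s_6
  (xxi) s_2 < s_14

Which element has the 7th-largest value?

s_12

Piecing the relations together gives one ordering: s_9 < s_10 < s_2 < s_8 < s_12 < s_6 < s_7 < s_14 < s_4 < s_1 < s_13.
Counting 7 from the largest end gives s_12.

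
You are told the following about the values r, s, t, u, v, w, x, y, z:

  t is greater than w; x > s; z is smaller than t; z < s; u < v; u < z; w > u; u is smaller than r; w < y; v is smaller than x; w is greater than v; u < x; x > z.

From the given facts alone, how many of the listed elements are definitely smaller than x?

4

From x the given relations immediately reach u, v, z, s.
Nothing else is reachable below x; 4 in all.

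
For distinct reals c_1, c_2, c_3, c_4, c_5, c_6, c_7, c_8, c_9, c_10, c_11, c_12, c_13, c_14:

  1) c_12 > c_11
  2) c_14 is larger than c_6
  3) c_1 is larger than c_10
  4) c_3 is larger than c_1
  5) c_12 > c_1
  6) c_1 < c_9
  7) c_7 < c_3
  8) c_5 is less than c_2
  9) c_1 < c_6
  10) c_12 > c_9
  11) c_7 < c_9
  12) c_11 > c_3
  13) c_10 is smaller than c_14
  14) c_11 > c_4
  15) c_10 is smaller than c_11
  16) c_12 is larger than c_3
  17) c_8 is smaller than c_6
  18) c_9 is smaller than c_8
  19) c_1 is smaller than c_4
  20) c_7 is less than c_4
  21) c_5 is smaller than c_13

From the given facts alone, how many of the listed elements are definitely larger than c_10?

9

From c_10 the given relations immediately reach c_1, c_11, c_14.
From those, c_4, c_3, c_9, c_12, c_6 — 8 in total.
From those, c_8 — 9 in total.
No other element is forced above c_10 by the given relations, so the count is 9.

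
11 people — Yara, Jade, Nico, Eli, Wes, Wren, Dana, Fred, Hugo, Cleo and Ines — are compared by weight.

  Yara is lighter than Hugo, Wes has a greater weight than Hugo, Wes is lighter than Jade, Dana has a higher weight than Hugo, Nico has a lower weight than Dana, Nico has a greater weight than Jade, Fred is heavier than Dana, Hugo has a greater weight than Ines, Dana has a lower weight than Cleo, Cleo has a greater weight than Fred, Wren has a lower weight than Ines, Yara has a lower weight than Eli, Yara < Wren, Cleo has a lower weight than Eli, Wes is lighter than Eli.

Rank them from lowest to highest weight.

Yara < Wren < Ines < Hugo < Wes < Jade < Nico < Dana < Fred < Cleo < Eli

Each adjacent pair is fixed by a given relation: Yara < Wren; Wren < Ines; Ines < Hugo; Hugo < Wes; Wes < Jade; Jade < Nico; Nico < Dana; Dana < Fred; Fred < Cleo; Cleo < Eli. Chaining them end to end gives the full order.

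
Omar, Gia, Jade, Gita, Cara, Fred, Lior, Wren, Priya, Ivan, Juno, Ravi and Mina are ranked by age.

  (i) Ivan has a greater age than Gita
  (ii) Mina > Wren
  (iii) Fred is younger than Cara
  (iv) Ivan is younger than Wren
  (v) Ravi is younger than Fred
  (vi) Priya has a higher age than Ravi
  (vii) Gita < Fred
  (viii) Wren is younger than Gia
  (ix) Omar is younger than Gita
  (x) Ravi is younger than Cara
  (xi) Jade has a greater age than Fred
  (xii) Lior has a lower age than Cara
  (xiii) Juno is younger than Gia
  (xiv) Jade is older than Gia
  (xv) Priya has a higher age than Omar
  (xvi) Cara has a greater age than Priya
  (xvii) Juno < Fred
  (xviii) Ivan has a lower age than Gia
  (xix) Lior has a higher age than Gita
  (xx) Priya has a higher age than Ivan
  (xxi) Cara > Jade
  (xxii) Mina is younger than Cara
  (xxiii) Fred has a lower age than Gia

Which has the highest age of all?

Chaining downward from Cara: directly below it, Lior, Ravi, Fred, Mina, Priya, Jade; then Juno, Omar, Gita, Ivan, Wren, Gia.
That covers every other element, and nothing is given above Cara, so Cara is the highest age.

Cara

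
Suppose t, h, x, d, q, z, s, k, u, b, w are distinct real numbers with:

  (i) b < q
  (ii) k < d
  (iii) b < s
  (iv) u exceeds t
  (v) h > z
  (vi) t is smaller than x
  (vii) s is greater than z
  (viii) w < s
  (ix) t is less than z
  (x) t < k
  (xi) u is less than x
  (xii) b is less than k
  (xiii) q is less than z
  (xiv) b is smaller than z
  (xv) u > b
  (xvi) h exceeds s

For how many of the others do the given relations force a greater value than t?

7

From t the given relations immediately reach u, k, z, x.
From those, d, s, h — 7 in total.
No other element is forced above t by the given relations, so the count is 7.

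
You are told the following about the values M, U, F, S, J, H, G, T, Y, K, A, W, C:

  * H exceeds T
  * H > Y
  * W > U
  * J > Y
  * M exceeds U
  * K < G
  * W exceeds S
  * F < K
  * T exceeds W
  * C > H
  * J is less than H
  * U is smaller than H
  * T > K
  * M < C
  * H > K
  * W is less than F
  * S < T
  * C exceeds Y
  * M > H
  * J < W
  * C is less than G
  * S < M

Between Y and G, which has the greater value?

G

Y < J and J < W give Y < W.
With W < F: Y < J < W < F.
With F < K: Y < J < W < F < K.
Then K < T extends the chain to T.
Then T < H extends the chain to H.
With H < M: Y < J < W < F < K < T < H < M.
With M < C: Y < J < W < F < K < T < H < M < C.
With C < G: Y < J < W < F < K < T < H < M < C < G.
So Y < G; G is the larger of the two.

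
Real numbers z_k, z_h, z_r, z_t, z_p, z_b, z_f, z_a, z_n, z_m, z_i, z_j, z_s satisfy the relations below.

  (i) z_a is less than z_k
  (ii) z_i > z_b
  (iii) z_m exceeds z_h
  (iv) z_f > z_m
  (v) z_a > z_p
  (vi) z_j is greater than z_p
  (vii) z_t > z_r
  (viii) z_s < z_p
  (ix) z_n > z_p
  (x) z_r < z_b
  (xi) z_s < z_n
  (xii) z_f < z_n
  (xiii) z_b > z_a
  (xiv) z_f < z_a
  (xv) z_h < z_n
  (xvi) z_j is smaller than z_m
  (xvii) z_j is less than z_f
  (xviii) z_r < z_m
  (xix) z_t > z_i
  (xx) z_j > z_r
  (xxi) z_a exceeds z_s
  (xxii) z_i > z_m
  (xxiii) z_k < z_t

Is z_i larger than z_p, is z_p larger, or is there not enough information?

z_i

Link the given pairs in sequence: z_p < z_j; z_j < z_m; z_m < z_f; z_f < z_a; z_a < z_b; z_b < z_i.
Chaining these gives z_p < z_j < z_m < z_f < z_a < z_b < z_i.
So z_i is larger.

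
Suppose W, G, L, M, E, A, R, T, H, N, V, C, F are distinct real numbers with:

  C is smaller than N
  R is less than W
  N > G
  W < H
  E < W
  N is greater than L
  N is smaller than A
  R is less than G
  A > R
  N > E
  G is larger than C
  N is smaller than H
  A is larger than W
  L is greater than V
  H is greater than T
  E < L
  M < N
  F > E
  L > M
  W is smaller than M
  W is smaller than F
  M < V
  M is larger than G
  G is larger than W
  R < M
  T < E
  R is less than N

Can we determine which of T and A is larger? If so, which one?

The relevant relations are T < E; E < W; W < G; G < M; M < V; V < L; L < N; N < A.
Chaining these gives T < E < W < G < M < V < L < N < A.
So A is larger.

A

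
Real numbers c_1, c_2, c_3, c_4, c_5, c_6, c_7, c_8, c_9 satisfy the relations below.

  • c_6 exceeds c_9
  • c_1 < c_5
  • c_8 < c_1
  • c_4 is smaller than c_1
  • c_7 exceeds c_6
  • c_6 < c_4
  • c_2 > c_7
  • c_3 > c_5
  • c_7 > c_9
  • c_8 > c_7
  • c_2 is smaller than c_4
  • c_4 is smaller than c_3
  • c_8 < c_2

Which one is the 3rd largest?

c_1

Chaining the given pairs: c_9 < c_6 < c_7 < c_8 < c_2 < c_4 < c_1 < c_5 < c_3.
Counting 3 from the largest end gives c_1.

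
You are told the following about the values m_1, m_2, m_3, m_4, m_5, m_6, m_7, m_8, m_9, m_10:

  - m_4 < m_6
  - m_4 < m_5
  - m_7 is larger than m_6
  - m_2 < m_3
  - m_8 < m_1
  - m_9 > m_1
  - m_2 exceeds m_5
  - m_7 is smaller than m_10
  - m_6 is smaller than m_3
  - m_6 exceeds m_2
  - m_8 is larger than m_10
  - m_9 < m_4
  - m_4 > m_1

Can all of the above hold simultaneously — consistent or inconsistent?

inconsistent

We have m_6 < m_7 stated directly, yet also m_7 < m_10 < m_8 < m_1 < m_9 < m_4 < m_5 < m_2 < m_6 by chaining the others — so m_7 < m_6. Contradiction.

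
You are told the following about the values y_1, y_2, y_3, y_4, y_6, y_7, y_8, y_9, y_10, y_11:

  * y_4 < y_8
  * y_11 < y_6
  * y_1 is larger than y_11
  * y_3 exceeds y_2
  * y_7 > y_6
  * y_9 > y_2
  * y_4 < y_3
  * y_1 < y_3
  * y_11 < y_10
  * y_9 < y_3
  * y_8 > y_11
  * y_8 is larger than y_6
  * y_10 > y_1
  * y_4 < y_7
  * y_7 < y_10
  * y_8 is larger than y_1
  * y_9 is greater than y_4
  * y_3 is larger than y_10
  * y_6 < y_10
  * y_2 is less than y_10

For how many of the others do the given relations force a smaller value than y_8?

From y_8 the given relations immediately reach y_11, y_4, y_1, y_6.
No other element is forced below y_8 by the given relations, so the count is 4.

4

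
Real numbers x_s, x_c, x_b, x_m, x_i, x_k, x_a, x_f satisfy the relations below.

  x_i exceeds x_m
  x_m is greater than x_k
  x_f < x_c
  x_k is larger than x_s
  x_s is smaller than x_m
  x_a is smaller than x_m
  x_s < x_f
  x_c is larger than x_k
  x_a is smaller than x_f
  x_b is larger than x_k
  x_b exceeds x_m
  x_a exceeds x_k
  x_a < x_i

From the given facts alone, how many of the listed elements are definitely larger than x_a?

From x_a the given relations immediately reach x_m, x_i, x_f.
From those, x_b, x_c — 5 in total.
No other element is forced above x_a by the given relations, so the count is 5.

5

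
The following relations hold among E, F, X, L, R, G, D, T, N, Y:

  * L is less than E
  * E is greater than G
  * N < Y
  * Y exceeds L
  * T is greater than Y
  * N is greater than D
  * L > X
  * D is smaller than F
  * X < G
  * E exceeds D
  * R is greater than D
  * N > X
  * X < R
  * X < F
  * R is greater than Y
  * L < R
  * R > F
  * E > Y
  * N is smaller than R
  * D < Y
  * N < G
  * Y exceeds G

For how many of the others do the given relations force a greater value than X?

Directly above X: L, N, G, F, R.
One step further: Y, E (7 so far).
One step further: T (8 so far).
No other element is forced above X by the given relations, so the count is 8.

8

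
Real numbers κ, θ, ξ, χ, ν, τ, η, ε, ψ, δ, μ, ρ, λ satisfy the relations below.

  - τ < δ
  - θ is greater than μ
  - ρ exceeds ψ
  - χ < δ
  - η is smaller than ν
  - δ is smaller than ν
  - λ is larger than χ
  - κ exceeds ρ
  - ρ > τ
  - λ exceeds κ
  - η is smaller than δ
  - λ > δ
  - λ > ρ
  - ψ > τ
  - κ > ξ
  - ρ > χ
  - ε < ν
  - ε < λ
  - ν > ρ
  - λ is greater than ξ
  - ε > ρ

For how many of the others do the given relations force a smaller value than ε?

4

Directly below ε: ρ.
One step further: τ, χ, ψ (4 so far).
No other element is forced below ε by the given relations, so the count is 4.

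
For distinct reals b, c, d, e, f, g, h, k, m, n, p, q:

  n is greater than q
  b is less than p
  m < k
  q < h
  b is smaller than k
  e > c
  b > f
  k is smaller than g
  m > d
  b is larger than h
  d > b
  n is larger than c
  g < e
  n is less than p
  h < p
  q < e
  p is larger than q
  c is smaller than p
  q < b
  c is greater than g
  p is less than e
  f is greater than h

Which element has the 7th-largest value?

m

The consecutive relations fix a unique order: q < h < f < b < d < m < k < g < c < n < p < e.
Counting 7 from the largest end gives m.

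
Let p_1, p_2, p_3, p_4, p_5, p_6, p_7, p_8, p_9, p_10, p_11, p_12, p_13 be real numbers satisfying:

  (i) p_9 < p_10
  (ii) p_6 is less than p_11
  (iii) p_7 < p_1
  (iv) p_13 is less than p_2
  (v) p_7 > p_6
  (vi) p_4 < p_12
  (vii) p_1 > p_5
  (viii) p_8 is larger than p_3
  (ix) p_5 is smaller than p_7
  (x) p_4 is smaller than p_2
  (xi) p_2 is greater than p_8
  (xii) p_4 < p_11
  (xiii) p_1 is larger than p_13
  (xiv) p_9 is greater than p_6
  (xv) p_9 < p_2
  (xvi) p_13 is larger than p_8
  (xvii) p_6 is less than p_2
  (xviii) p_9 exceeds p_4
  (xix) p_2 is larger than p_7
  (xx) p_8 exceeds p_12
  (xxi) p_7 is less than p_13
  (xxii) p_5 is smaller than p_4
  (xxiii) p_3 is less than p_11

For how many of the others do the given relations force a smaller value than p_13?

Directly below p_13: p_7, p_8.
One step further: p_5, p_3, p_6, p_12 (6 so far).
One step further: p_4 (7 so far).
No other element is forced below p_13 by the given relations, so the count is 7.

7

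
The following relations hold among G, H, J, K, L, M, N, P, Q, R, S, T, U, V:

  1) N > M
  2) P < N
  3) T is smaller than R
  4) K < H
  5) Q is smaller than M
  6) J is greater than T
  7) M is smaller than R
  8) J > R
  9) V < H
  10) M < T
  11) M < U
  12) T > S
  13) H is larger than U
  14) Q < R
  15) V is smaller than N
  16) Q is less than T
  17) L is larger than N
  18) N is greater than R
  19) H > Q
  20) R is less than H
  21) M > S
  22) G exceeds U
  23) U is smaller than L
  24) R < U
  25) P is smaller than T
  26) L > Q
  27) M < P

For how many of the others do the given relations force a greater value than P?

8

From P the given relations immediately reach T, N.
From those, R, L, J — 5 in total.
From those, U, H — 7 in total.
From those, G — 8 in total.
No other element is forced above P by the given relations, so the count is 8.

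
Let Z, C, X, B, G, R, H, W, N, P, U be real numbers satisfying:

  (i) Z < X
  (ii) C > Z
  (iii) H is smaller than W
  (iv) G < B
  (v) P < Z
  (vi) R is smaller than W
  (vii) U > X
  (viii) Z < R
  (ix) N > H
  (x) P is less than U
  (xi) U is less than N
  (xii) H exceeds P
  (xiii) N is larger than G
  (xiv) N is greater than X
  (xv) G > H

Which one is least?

P

Chaining upward from P: directly above it, Z, H, U; then R, G, X, N, C, W; then B.
That covers every other element, and nothing is given below P, so P is the least.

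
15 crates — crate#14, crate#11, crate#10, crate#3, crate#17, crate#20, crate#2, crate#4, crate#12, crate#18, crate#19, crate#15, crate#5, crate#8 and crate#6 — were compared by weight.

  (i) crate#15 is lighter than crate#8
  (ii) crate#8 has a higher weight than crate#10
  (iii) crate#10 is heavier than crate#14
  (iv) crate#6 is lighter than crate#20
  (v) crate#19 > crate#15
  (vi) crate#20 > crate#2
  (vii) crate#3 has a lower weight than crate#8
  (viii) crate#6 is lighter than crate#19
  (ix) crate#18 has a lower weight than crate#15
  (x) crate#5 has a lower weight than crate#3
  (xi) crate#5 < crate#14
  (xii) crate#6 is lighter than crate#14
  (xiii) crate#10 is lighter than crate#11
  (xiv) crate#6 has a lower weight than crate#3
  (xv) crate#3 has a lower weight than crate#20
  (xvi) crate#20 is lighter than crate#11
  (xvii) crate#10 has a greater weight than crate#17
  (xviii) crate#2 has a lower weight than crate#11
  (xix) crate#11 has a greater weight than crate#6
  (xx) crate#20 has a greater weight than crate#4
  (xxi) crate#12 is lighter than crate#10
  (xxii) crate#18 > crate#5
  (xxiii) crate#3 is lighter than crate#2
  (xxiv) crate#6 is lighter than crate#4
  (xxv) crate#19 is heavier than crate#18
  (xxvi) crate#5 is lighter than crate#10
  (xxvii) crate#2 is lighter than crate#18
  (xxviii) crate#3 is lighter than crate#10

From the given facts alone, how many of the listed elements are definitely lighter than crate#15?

From crate#15 the given relations immediately reach crate#18.
From those, crate#5, crate#2 — 3 in total.
From those, crate#3 — 4 in total.
From those, crate#6 — 5 in total.
Nothing else is reachable below crate#15; 5 in all.

5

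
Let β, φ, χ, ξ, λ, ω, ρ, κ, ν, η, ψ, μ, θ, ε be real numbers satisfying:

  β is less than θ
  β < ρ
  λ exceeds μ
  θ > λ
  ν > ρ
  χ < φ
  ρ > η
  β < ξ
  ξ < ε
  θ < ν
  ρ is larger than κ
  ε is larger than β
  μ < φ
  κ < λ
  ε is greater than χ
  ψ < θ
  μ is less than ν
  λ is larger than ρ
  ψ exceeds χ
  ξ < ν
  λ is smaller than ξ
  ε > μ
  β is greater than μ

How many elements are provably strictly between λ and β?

The relations place β below λ. An element lies strictly between them when it is forced above β and also forced below λ.
Above β: {ρ, ξ, ε, θ, ν}. Below λ: {μ, η, κ, ρ}.
Intersection: {ρ} — 1.

1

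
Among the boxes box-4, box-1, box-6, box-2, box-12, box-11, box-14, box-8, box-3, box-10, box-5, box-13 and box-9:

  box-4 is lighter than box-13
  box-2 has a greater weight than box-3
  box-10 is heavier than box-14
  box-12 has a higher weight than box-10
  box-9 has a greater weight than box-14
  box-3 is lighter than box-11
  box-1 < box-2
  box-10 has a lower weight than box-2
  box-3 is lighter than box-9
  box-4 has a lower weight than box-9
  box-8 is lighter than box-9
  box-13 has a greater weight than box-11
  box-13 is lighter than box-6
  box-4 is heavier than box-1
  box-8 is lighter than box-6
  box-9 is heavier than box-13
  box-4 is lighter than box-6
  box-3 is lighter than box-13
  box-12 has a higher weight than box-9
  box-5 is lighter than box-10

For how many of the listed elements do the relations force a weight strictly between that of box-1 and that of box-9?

The relations place box-1 below box-9. An element lies strictly between them when it is forced above box-1 and also forced below box-9.
Above box-1: {box-4, box-13, box-12, box-2, box-6}. Below box-9: {box-8, box-3, box-14, box-4, box-11, box-13}.
Intersection: {box-4, box-13} — 2.

2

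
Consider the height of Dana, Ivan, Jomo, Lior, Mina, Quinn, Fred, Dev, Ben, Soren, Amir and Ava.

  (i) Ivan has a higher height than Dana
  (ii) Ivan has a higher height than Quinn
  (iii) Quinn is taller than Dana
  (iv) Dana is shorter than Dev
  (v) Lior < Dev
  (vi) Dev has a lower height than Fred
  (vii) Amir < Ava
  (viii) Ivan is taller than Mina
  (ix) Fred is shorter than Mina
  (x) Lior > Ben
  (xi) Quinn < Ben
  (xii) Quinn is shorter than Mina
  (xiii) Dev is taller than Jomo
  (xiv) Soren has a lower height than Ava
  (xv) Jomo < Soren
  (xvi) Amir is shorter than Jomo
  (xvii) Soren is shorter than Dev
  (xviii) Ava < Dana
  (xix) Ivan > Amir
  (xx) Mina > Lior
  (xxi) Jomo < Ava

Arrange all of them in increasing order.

Amir < Jomo < Soren < Ava < Dana < Quinn < Ben < Lior < Dev < Fred < Mina < Ivan

Nothing is placed below Amir, so it is least; from there Amir < Jomo; Jomo < Soren; Soren < Ava; Ava < Dana; Dana < Quinn; Quinn < Ben; Ben < Lior; Lior < Dev; Dev < Fred; Fred < Mina; Mina < Ivan, each given directly.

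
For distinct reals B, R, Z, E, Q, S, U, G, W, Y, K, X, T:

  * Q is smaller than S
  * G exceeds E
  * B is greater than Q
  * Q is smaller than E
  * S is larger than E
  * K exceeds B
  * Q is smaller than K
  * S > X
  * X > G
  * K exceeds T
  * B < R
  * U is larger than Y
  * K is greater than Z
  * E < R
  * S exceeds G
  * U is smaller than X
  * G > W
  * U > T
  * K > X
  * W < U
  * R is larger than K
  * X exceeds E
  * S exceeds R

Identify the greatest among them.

Chaining downward from S: directly below it, Q, E, G, X, R; then W, U, B, K; then T, Y, Z.
That covers every other element, and nothing is given above S, so S is the greatest.

S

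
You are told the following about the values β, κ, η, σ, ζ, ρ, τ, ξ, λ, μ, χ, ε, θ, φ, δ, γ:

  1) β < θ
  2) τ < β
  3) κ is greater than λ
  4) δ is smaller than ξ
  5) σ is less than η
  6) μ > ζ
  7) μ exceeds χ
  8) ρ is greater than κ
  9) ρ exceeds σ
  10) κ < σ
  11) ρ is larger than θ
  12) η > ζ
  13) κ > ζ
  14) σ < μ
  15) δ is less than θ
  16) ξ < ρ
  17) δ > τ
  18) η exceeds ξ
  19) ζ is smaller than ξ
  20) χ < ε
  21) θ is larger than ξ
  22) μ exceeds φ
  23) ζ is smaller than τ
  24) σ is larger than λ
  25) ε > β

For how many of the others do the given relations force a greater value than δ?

4

The elements the relations force above δ are ξ, θ, ρ, η — no chain reaches any other.
That is 4.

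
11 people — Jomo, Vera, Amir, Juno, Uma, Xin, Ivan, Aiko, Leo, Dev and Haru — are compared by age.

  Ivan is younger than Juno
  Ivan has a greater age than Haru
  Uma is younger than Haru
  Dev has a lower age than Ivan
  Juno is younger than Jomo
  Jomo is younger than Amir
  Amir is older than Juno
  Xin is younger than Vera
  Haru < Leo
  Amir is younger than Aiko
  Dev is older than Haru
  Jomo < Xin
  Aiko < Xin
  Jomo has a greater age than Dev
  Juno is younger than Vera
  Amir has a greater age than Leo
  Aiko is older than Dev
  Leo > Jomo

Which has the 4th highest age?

The consecutive relations fix a unique order: Uma < Haru < Dev < Ivan < Juno < Jomo < Leo < Amir < Aiko < Xin < Vera.
Counting 4 from the largest end gives Amir.

Amir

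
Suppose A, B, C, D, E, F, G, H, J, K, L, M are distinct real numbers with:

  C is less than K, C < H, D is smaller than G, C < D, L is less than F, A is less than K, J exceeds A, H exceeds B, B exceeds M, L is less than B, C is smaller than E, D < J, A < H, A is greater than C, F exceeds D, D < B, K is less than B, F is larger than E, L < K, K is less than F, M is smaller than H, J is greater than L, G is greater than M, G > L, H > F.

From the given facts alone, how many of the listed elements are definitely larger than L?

6

From L the given relations immediately reach K, B, G, F, J.
From those, H — 6 in total.
Nothing else is reachable above L; 6 in all.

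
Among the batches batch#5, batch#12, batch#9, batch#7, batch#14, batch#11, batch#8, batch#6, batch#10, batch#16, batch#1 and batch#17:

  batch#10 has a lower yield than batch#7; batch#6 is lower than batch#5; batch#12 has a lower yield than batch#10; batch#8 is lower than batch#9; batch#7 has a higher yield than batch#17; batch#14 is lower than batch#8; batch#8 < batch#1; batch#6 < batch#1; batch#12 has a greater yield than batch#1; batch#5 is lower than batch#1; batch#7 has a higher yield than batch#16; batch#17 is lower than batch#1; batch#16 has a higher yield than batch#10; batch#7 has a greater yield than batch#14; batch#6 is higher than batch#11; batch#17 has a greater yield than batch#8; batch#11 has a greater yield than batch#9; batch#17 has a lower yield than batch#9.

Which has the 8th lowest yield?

The consecutive relations fix a unique order: batch#14 < batch#8 < batch#17 < batch#9 < batch#11 < batch#6 < batch#5 < batch#1 < batch#12 < batch#10 < batch#16 < batch#7.
Counting 8 from the smallest end gives batch#1.

batch#1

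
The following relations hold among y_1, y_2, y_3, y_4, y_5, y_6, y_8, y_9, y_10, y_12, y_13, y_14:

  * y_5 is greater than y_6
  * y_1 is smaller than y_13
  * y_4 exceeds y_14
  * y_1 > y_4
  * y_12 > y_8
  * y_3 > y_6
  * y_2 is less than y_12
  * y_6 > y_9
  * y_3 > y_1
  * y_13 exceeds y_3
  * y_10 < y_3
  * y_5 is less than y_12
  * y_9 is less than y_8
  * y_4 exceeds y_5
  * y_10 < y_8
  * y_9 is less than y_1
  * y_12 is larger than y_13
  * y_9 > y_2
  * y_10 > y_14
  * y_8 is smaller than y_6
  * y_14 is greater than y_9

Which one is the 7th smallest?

y_5

The consecutive relations fix a unique order: y_2 < y_9 < y_14 < y_10 < y_8 < y_6 < y_5 < y_4 < y_1 < y_3 < y_13 < y_12.
The 7th smallest is y_5.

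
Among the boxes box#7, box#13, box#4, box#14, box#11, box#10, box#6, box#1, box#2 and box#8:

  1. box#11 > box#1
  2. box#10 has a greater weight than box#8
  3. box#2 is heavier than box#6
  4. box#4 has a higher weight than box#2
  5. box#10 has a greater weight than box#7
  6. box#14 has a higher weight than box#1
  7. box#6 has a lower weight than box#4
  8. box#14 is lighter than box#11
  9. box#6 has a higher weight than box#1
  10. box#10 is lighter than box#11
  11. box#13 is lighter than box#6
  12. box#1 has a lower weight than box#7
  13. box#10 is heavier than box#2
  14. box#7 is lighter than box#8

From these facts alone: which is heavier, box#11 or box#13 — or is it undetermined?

Link the given pairs in sequence: box#13 < box#6; box#6 < box#2; box#2 < box#10; box#10 < box#11.
Chaining these gives box#13 < box#6 < box#2 < box#10 < box#11.
So box#11 is heavier.

box#11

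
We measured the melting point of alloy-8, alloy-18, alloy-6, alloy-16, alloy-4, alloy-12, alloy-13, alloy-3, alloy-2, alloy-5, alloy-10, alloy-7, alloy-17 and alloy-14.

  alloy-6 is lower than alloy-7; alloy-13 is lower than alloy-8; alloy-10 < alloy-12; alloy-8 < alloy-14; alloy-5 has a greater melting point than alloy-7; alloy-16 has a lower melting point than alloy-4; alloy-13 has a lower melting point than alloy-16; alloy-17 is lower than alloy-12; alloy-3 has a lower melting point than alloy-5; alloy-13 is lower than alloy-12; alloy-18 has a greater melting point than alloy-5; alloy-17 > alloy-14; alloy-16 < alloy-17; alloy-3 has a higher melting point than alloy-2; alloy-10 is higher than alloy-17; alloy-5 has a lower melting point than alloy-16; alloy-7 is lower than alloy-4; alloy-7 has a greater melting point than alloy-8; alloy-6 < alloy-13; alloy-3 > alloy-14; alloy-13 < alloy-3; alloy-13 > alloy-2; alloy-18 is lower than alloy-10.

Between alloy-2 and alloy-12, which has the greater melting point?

alloy-12

alloy-2 < alloy-13 < alloy-8 < alloy-14 < alloy-3 < alloy-5 < alloy-16 < alloy-17 < alloy-10 < alloy-12, by transitivity through alloy-13, alloy-8, alloy-14, alloy-3, alloy-5, alloy-16, alloy-17, alloy-10.
So alloy-2 < alloy-12; alloy-12 is the higher of the two.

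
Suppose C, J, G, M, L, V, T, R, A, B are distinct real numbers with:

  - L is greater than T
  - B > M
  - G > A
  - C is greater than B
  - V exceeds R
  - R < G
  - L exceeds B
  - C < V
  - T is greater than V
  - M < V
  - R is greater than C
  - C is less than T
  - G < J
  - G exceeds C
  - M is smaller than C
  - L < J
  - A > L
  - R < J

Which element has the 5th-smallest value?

The consecutive relations fix a unique order: M < B < C < R < V < T < L < A < G < J.
Counting 5 from the smallest end gives V.

V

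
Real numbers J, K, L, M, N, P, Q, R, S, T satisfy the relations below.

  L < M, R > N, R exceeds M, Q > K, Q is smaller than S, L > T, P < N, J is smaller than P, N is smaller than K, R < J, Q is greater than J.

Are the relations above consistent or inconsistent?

We have N < R stated directly, yet also R < J < P < N by chaining the others — so R < N. Contradiction.

inconsistent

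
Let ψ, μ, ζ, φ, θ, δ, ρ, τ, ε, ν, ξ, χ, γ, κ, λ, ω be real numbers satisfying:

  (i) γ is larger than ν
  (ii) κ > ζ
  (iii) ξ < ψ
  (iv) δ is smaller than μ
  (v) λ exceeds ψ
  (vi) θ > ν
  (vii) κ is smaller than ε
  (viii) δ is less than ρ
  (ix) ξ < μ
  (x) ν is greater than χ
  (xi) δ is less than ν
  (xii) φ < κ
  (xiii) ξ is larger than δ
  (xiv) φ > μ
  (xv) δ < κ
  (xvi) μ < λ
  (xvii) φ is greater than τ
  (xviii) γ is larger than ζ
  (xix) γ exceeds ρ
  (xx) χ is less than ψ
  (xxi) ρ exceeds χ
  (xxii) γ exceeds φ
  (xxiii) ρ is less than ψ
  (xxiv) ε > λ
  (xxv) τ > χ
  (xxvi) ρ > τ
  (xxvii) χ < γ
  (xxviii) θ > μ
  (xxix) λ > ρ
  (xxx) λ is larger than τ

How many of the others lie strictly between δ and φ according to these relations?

The relations place δ below φ. An element lies strictly between them when it is forced above δ and also forced below φ.
Above δ: {ξ, μ, ν, θ, ρ, ψ, λ, κ, γ, ε}. Below φ: {ξ, χ, τ, μ}.
Intersection: {ξ, μ} — 2.

2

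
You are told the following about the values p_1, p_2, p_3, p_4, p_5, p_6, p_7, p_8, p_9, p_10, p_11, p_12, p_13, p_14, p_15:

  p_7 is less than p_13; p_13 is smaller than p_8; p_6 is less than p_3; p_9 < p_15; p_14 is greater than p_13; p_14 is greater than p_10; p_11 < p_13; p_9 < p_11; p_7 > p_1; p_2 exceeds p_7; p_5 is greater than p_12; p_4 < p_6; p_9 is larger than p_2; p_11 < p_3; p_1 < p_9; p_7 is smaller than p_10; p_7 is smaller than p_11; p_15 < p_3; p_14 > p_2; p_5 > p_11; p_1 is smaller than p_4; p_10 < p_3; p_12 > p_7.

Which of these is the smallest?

p_4 is not least since p_1 < p_4; p_7 is not least since p_1 < p_7; p_10 is not least since p_7 < p_10; p_2 is not least since p_7 < p_2; p_6 is not least since p_4 < p_6; p_9 is not least since p_2 < p_9; p_11 is not least since p_7 < p_11; p_15 is not least since p_9 < p_15; p_13 is not least since p_11 < p_13; p_12 is not least since p_7 < p_12; p_8 is not least since p_13 < p_8; p_5 is not least since p_12 < p_5; p_3 is not least since p_6 < p_3; p_14 is not least since p_13 < p_14.
Only p_1 has nothing below it, so p_1 is the smallest.

p_1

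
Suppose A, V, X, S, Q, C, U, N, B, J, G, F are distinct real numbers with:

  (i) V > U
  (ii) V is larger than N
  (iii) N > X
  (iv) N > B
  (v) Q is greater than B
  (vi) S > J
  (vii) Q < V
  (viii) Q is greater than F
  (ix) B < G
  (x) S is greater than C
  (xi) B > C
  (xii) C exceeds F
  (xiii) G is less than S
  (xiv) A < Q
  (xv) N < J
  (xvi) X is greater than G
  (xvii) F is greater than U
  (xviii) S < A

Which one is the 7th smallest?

Piecing the relations together gives one ordering: U < F < C < B < G < X < N < J < S < A < Q < V.
The 7th smallest is N.

N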